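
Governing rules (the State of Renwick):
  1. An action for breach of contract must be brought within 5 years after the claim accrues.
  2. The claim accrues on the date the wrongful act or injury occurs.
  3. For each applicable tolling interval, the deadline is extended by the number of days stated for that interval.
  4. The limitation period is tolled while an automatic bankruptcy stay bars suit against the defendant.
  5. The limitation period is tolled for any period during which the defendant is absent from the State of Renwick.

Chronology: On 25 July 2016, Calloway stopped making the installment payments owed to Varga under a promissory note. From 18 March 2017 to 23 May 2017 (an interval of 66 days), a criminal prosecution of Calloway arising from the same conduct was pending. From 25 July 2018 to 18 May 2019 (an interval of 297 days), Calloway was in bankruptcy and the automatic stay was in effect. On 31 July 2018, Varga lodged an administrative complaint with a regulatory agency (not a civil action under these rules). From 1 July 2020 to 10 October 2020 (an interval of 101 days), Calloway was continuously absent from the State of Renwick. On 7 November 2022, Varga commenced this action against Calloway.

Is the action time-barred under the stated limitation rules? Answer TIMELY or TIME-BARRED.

The limitation period began to run on 25 July 2016.
5 years from 25 July 2016 is 25 July 2021.
Because the automatic bankruptcy stay ran from 25 July 2018 to 18 May 2019, the deadline is extended by 297 days to 18 May 2022.
Because the defendant's absence from the jurisdiction ran from 1 July 2020 to 10 October 2020, the deadline is extended by 101 days to 27 August 2022.
No stated provision tolls the period for a criminal prosecution, so the interval from 18 March 2017 to 23 May 2017 has no effect on the deadline.
The other events in the timeline have no effect on the limitation period under the stated rules.
Varga filed on 7 November 2022, after the 27 August 2022 deadline, so the action is time-barred.

TIME-BARRED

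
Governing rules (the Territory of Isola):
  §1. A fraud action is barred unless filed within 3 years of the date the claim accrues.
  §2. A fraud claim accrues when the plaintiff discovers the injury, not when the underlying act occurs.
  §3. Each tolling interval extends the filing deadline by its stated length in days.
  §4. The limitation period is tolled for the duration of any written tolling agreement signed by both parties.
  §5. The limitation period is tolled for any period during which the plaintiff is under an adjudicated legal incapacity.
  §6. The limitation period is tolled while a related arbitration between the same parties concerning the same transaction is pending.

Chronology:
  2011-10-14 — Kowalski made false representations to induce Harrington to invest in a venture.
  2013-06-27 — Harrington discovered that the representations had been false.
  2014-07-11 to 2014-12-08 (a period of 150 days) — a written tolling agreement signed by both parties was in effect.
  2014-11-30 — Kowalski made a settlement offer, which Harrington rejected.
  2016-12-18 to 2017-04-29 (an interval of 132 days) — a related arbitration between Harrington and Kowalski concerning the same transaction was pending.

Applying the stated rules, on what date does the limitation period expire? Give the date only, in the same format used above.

Accrual is tied to discovery, so the period began on 2013-06-27 rather than on 2011-10-14 when the act occurred.
The untolled deadline — 3 years after 2013-06-27 — is 2016-06-27.
The written tolling agreement from 2014-07-11 to 2014-12-08 tolled the period for 150 days, extending the deadline to 2016-11-24.
The pending related arbitration starting 2016-12-18 came too late — the period had run on 2016-11-24 — and so does not extend the deadline.
Nothing else in the chronology tolls or restarts the period.

2016-11-24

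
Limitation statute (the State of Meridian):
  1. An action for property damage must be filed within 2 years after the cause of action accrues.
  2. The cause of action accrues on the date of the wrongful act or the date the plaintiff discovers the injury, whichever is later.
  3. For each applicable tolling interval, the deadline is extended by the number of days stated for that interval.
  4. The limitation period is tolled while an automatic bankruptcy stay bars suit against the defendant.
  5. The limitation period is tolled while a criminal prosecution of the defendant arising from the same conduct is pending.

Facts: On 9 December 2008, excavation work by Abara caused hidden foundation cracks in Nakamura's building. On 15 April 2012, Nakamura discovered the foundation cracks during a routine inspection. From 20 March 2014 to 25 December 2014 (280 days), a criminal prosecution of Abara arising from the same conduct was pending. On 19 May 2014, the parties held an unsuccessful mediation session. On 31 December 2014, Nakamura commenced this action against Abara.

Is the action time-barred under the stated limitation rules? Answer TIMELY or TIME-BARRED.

Taking the later of the act (9 December 2008) and discovery (15 April 2012), the claim accrued on 15 April 2012.
The untolled deadline — 2 years after 15 April 2012 — is 15 April 2014.
The pending criminal prosecution from 20 March 2014 to 25 December 2014 tolled the period for 280 days, extending the deadline to 20 January 2015.
The other events in the timeline have no effect on the limitation period under the stated rules.
The 31 December 2014 filing precedes the 20 January 2015 deadline; the claim is timely.

TIMELY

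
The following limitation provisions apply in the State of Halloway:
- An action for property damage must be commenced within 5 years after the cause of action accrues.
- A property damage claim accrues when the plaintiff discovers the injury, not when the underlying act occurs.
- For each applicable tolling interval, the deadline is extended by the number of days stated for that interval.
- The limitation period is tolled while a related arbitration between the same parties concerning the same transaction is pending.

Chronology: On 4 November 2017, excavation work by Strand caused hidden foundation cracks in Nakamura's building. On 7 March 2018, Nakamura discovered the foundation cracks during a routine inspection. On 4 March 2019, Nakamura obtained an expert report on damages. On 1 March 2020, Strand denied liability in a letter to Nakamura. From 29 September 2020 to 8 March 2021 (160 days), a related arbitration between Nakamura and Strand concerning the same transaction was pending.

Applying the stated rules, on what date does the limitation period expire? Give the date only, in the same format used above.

Under the discovery rule, the claim accrued on 7 March 2018, when Nakamura discovered the injury — not on the 4 November 2017 date of the underlying act.
5 years from 7 March 2018 is 7 March 2023.
The period was tolled for 160 days by the pending related arbitration (29 September 2020 to 8 March 2021), pushing the deadline to 14 August 2023.
Nothing else in the chronology tolls or restarts the period.

14 August 2023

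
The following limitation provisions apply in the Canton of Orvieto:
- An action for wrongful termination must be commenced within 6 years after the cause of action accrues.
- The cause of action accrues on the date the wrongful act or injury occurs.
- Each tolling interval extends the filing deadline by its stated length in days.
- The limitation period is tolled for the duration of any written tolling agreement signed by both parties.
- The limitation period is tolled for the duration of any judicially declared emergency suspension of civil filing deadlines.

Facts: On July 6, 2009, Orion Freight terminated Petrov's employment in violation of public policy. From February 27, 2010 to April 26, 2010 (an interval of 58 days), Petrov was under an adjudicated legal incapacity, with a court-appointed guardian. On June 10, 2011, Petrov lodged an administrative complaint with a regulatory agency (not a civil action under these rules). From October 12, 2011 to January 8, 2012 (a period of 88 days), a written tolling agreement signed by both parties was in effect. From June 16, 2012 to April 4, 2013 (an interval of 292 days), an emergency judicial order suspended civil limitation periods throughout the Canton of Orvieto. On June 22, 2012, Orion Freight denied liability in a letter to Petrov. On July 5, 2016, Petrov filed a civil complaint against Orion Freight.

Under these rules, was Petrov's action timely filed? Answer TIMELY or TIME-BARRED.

TIMELY

The limitation period began to run on July 6, 2009.
The untolled deadline — 6 years after July 6, 2009 — is July 6, 2015.
The period was tolled for 88 days by the written tolling agreement (October 12, 2011 to January 8, 2012), pushing the deadline to October 2, 2015.
Because the emergency suspension of filing deadlines ran from June 16, 2012 to April 4, 2013, the deadline is extended by 292 days to July 20, 2016.
No stated provision tolls the period for the plaintiff's incapacity, so the interval from February 27, 2010 to April 26, 2010 has no effect on the deadline.
Nothing else in the chronology tolls or restarts the period.
Petrov filed on July 5, 2016, before the July 20, 2016 deadline, so the action is timely.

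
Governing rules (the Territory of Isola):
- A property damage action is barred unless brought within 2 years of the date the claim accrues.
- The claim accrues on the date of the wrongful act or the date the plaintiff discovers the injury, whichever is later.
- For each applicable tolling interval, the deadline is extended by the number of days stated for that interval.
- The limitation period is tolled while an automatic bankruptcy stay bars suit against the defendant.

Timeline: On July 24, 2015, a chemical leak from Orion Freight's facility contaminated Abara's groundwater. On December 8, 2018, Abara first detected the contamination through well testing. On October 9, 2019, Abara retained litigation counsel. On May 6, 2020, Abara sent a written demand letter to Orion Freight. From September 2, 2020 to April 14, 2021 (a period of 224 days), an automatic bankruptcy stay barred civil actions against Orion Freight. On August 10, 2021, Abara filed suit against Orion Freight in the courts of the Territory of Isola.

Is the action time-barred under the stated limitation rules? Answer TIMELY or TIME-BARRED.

Because discovery on December 8, 2018 post-dates the July 24, 2015 act, accrual under the later-of rule falls on December 8, 2018.
The untolled deadline — 2 years after December 8, 2018 — is December 8, 2020.
Because the automatic bankruptcy stay ran from September 2, 2020 to April 14, 2021, the deadline is extended by 224 days to July 20, 2021.
None of the other events listed affects the running of the period under the stated rules.
Abara filed on August 10, 2021, after the July 20, 2021 deadline, so the action is time-barred.

TIME-BARRED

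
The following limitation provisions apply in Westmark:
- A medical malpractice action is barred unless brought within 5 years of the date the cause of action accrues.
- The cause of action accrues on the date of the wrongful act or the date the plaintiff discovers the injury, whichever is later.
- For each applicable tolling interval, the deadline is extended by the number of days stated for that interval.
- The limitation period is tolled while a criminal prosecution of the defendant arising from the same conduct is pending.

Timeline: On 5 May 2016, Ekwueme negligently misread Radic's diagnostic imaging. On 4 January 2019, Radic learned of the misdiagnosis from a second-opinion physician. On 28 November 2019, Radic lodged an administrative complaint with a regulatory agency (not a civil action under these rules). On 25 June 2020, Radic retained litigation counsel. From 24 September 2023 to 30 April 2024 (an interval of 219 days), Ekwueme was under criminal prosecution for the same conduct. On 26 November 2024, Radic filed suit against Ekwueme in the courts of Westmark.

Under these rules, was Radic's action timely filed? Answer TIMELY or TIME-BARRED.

Taking the later of the act (5 May 2016) and discovery (4 January 2019), the claim accrued on 4 January 2019.
Adding the 5 years base period to 4 January 2019 gives a deadline of 4 January 2024, before any tolling.
The period was tolled for 219 days by the pending criminal prosecution (24 September 2023 to 30 April 2024), pushing the deadline to 10 August 2024.
None of the other events listed affects the running of the period under the stated rules.
Radic filed on 26 November 2024, after the 10 August 2024 deadline, so the action is time-barred.

TIME-BARRED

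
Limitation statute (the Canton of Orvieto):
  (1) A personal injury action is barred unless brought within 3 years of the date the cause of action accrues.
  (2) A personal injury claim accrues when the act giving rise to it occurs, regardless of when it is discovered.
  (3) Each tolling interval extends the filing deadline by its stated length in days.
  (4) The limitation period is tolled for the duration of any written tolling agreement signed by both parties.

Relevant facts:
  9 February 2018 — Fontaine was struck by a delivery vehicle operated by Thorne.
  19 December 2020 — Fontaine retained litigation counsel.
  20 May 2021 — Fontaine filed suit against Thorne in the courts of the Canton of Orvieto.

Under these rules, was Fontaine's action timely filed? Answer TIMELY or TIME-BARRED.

TIME-BARRED

The limitation period began to run on 9 February 2018.
The untolled deadline — 3 years after 9 February 2018 — is 9 February 2021.
Nothing else in the chronology tolls or restarts the period.
Fontaine filed on 20 May 2021, after the 9 February 2021 deadline, so the action is time-barred.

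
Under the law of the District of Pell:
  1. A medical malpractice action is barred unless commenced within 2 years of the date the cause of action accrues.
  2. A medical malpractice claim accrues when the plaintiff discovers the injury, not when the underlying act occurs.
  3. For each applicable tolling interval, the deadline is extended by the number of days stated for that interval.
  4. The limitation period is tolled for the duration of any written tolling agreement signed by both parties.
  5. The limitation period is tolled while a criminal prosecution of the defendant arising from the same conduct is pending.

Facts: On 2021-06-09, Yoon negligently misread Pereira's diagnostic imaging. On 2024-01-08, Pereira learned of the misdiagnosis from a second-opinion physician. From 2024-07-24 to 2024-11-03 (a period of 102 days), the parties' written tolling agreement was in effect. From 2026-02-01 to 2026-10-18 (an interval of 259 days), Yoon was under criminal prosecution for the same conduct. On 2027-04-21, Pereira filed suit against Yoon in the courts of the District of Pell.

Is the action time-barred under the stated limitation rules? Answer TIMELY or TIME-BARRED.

TIME-BARRED

Accrual is tied to discovery, so the period began on 2024-01-08 rather than on 2021-06-09 when the act occurred.
Adding the 2 years base period to 2024-01-08 gives a deadline of 2026-01-08, before any tolling.
Because the written tolling agreement ran from 2024-07-24 to 2024-11-03, the deadline is extended by 102 days to 2026-04-20.
The period was tolled for 259 days by the pending criminal prosecution (2026-02-01 to 2026-10-18), pushing the deadline to 2027-01-04.
The 2027-04-21 filing falls after the 2027-01-04 deadline; the claim is time-barred.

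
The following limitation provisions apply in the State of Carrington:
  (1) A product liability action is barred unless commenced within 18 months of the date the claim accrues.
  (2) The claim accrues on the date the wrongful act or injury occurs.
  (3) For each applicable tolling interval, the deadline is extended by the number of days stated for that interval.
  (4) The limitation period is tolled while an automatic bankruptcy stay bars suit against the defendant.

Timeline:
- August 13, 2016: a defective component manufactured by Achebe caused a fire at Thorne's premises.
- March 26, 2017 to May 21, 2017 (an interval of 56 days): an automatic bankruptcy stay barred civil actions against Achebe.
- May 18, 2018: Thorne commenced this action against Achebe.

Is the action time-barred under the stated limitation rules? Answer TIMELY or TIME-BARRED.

The limitation period began to run on August 13, 2016.
Adding the 18 months base period to August 13, 2016 gives a deadline of February 13, 2018, before any tolling.
The period was tolled for 56 days by the automatic bankruptcy stay (March 26, 2017 to May 21, 2017), pushing the deadline to April 10, 2018.
The May 18, 2018 filing falls after the April 10, 2018 deadline; the claim is time-barred.

TIME-BARRED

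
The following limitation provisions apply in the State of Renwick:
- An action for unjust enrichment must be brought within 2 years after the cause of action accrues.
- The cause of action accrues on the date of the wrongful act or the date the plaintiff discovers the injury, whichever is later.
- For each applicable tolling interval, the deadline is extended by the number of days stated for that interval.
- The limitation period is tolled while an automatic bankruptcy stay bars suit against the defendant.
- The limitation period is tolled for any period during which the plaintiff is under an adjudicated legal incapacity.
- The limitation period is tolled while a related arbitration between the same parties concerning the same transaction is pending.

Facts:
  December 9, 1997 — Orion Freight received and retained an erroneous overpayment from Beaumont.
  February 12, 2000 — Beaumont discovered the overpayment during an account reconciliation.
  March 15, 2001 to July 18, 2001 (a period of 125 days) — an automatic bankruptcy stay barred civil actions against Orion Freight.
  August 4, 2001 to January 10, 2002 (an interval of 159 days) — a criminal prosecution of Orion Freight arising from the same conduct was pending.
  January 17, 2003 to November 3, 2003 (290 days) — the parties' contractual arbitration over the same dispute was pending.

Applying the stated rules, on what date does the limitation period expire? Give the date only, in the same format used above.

The claim accrued on February 12, 2000 — the later of the December 9, 1997 act and the February 12, 2000 discovery.
Adding the 2 years base period to February 12, 2000 gives a deadline of February 12, 2002, before any tolling.
The period was tolled for 125 days by the automatic bankruptcy stay (March 15, 2001 to July 18, 2001), pushing the deadline to June 17, 2002.
The pending related arbitration starting January 17, 2003 came too late — the period had run on June 17, 2002 — and so does not extend the deadline.
No stated provision tolls the period for a criminal prosecution, so the interval from August 4, 2001 to January 10, 2002 has no effect on the deadline.

June 17, 2002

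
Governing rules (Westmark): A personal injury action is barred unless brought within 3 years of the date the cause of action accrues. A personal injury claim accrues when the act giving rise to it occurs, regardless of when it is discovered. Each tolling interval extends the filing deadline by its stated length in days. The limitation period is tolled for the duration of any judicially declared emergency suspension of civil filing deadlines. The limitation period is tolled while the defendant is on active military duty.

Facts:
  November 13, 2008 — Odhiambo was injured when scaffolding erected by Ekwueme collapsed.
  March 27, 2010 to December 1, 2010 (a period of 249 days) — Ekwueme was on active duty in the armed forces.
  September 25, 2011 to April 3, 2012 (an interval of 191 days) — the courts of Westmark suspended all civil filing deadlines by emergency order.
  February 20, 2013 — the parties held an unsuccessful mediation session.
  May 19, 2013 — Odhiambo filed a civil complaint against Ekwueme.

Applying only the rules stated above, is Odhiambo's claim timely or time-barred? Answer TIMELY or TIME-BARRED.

TIME-BARRED

The limitation period began to run on November 13, 2008.
Adding the 3 years base period to November 13, 2008 gives a deadline of November 13, 2011, before any tolling.
The period was tolled for 249 days by the defendant's active military service (March 27, 2010 to December 1, 2010), pushing the deadline to July 19, 2012.
The emergency suspension of filing deadlines from September 25, 2011 to April 3, 2012 tolled the period for 191 days, extending the deadline to January 26, 2013.
None of the other events listed affects the running of the period under the stated rules.
Filing on May 19, 2013 missed the January 26, 2013 deadline — the action is time-barred.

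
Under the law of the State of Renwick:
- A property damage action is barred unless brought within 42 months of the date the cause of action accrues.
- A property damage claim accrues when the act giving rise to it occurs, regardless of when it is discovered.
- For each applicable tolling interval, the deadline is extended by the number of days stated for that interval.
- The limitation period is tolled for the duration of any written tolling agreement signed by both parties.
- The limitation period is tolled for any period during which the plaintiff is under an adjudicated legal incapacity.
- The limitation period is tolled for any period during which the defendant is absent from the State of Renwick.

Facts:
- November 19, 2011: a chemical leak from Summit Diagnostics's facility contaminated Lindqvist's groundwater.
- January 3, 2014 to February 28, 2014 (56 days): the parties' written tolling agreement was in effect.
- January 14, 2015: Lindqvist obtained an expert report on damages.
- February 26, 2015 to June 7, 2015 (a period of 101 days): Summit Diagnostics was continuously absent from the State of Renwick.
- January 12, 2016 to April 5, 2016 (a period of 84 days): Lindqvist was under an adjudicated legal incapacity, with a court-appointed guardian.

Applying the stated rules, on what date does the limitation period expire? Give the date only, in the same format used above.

October 23, 2015

The cause of action accrued on November 19, 2011, the date of the act.
Adding the 42 months base period to November 19, 2011 gives a deadline of May 19, 2015, before any tolling.
The written tolling agreement from January 3, 2014 to February 28, 2014 tolled the period for 56 days, extending the deadline to July 14, 2015.
The defendant's absence from the jurisdiction from February 26, 2015 to June 7, 2015 tolled the period for 101 days, extending the deadline to October 23, 2015.
The plaintiff's legal incapacity starting January 12, 2016 came too late — the period had run on October 23, 2015 — and so does not extend the deadline.
The other events in the timeline have no effect on the limitation period under the stated rules.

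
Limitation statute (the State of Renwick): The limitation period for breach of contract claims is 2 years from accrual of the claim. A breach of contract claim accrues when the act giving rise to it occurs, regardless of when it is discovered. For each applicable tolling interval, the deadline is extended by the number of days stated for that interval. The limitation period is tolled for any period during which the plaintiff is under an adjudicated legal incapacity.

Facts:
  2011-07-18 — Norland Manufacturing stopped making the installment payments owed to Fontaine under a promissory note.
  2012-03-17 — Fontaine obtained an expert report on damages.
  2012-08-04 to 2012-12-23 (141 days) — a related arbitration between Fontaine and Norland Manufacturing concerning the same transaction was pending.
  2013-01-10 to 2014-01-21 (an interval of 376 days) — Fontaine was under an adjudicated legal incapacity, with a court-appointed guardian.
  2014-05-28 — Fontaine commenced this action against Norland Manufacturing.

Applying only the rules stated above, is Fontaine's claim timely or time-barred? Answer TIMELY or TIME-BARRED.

The claim accrued on 2011-07-18, the date of the act.
Adding the 2 years base period to 2011-07-18 gives a deadline of 2013-07-18, before any tolling.
The plaintiff's legal incapacity from 2013-01-10 to 2014-01-21 tolled the period for 376 days, extending the deadline to 2014-07-29.
No stated provision tolls the period for a pending arbitration, so the interval from 2012-08-04 to 2012-12-23 has no effect on the deadline.
The other events in the timeline have no effect on the limitation period under the stated rules.
The 2014-05-28 filing precedes the 2014-07-29 deadline; the claim is timely.

TIMELY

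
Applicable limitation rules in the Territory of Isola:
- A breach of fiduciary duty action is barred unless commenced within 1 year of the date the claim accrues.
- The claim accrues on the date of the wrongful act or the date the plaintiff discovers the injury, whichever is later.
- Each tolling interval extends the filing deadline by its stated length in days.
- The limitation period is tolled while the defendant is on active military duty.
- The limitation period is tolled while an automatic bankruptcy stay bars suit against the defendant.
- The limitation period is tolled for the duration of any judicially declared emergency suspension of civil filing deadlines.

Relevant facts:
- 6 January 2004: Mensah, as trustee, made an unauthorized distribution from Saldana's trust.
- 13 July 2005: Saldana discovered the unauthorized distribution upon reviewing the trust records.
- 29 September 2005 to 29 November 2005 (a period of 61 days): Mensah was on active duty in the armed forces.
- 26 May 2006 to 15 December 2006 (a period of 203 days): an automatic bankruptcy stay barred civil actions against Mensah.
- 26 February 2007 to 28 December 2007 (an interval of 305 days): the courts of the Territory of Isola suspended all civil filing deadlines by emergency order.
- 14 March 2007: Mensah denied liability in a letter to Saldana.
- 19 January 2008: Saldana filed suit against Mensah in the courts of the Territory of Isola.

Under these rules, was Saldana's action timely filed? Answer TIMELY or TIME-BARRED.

The claim accrued on 13 July 2005 — the later of the 6 January 2004 act and the 13 July 2005 discovery.
1 year from 13 July 2005 is 13 July 2006.
The defendant's active military service from 29 September 2005 to 29 November 2005 tolled the period for 61 days, extending the deadline to 12 September 2006.
The automatic bankruptcy stay from 26 May 2006 to 15 December 2006 tolled the period for 203 days, extending the deadline to 3 April 2007.
The emergency suspension of filing deadlines from 26 February 2007 to 28 December 2007 tolled the period for 305 days, extending the deadline to 2 February 2008.
Nothing else in the chronology tolls or restarts the period.
Filing on 19 January 2008 beat the 2 February 2008 deadline — the action is timely.

TIMELY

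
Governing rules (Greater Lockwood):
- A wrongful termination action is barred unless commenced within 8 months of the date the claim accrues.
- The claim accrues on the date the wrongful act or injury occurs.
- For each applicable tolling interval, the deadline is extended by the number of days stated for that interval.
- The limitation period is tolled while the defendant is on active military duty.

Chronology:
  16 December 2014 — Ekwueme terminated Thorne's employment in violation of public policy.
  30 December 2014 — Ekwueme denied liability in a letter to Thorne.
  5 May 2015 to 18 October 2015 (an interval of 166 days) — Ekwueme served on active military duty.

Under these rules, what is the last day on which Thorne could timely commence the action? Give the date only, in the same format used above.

The limitation period began to run on 16 December 2014.
Adding the 8 months base period to 16 December 2014 gives a deadline of 16 August 2015, before any tolling.
Because the defendant's active military service ran from 5 May 2015 to 18 October 2015, the deadline is extended by 166 days to 29 January 2016.
The other events in the timeline have no effect on the limitation period under the stated rules.

29 January 2016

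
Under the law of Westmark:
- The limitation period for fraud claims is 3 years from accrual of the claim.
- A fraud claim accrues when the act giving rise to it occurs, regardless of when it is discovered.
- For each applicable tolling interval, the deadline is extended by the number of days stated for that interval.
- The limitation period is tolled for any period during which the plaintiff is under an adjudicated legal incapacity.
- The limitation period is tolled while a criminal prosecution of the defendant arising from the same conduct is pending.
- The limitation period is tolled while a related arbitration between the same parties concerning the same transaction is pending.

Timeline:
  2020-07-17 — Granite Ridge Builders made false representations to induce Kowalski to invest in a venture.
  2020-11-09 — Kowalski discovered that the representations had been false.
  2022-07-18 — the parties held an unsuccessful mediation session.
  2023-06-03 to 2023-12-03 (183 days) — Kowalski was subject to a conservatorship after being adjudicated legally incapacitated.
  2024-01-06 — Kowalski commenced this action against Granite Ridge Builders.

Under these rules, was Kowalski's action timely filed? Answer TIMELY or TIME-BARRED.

Accrual is governed by the date of the act, so the period began to run on 2020-07-17; the later discovery on 2020-11-09 is irrelevant under the stated rule.
3 years from 2020-07-17 is 2023-07-17.
Because the plaintiff's legal incapacity ran from 2023-06-03 to 2023-12-03, the deadline is extended by 183 days to 2024-01-16.
The other events in the timeline have no effect on the limitation period under the stated rules.
The 2024-01-06 filing precedes the 2024-01-16 deadline; the claim is timely.

TIMELY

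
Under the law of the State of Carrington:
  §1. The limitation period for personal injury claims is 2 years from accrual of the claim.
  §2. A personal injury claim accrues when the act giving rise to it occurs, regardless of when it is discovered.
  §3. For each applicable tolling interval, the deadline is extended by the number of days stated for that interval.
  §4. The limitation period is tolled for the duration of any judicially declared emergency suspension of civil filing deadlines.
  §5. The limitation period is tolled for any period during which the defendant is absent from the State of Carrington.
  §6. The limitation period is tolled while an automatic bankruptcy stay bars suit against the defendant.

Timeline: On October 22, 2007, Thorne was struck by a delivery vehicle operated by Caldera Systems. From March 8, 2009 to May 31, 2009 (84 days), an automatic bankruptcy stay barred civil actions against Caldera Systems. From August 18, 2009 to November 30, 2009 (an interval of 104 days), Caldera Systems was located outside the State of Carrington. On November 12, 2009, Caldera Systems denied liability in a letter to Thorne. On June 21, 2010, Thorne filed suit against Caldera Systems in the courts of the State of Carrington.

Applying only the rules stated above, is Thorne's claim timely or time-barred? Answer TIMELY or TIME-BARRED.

TIME-BARRED

The claim accrued on October 22, 2007, when the wrongful act occurred.
Adding the 2 years base period to October 22, 2007 gives a deadline of October 22, 2009, before any tolling.
The period was tolled for 84 days by the automatic bankruptcy stay (March 8, 2009 to May 31, 2009), pushing the deadline to January 14, 2010.
The period was tolled for 104 days by the defendant's absence from the jurisdiction (August 18, 2009 to November 30, 2009), pushing the deadline to April 28, 2010.
None of the other events listed affects the running of the period under the stated rules.
The June 21, 2010 filing falls after the April 28, 2010 deadline; the claim is time-barred.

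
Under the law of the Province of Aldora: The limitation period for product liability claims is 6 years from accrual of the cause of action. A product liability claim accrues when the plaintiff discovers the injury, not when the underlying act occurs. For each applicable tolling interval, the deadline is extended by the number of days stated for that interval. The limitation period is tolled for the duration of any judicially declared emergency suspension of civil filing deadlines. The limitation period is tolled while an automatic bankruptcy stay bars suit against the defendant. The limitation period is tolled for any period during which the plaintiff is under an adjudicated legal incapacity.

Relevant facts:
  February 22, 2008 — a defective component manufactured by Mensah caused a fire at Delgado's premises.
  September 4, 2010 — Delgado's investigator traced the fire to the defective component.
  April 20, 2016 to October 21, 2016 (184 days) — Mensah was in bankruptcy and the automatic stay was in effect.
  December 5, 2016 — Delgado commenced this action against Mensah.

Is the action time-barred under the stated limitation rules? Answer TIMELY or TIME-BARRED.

Under the discovery rule, the claim accrued on September 4, 2010, when Delgado discovered the injury — not on the February 22, 2008 date of the underlying act.
The untolled deadline — 6 years after September 4, 2010 — is September 4, 2016.
Because the automatic bankruptcy stay ran from April 20, 2016 to October 21, 2016, the deadline is extended by 184 days to March 7, 2017.
The December 5, 2016 filing precedes the March 7, 2017 deadline; the claim is timely.

TIMELY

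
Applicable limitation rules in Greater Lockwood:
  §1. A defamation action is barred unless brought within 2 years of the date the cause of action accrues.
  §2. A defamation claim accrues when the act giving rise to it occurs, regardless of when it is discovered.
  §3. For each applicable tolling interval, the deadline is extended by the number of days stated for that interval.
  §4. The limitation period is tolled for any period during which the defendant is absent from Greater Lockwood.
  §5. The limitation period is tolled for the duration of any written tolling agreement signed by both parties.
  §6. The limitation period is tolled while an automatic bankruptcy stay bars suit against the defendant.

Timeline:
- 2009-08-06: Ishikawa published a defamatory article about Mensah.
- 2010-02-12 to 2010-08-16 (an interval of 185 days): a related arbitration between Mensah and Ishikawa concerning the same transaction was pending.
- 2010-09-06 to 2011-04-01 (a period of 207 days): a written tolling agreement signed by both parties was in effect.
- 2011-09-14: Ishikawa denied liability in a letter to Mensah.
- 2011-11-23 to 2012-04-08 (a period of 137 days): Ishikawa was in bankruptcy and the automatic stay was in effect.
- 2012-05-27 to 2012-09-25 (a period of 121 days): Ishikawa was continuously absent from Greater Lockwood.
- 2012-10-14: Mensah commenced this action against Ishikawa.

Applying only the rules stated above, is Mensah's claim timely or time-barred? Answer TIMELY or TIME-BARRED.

TIMELY

The claim accrued on 2009-08-06, when the wrongful act occurred.
The untolled deadline — 2 years after 2009-08-06 — is 2011-08-06.
The written tolling agreement from 2010-09-06 to 2011-04-01 tolled the period for 207 days, extending the deadline to 2012-02-29.
The automatic bankruptcy stay from 2011-11-23 to 2012-04-08 tolled the period for 137 days, extending the deadline to 2012-07-15.
Because the defendant's absence from the jurisdiction ran from 2012-05-27 to 2012-09-25, the deadline is extended by 121 days to 2012-11-13.
No stated provision tolls the period for a pending arbitration, so the interval from 2010-02-12 to 2010-08-16 has no effect on the deadline.
The other events in the timeline have no effect on the limitation period under the stated rules.
The 2012-10-14 filing precedes the 2012-11-13 deadline; the claim is timely.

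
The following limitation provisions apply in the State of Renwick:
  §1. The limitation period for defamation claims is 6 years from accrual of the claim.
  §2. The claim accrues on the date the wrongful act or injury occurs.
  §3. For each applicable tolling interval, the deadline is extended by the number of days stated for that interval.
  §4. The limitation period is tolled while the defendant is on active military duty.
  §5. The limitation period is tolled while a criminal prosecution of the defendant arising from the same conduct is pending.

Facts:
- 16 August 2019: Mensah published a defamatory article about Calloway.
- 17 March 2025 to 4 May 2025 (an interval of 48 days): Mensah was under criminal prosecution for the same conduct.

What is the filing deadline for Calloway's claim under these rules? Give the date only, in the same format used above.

The claim accrued on 16 August 2019, the date of the act.
6 years from 16 August 2019 is 16 August 2025.
The period was tolled for 48 days by the pending criminal prosecution (17 March 2025 to 4 May 2025), pushing the deadline to 3 October 2025.

3 October 2025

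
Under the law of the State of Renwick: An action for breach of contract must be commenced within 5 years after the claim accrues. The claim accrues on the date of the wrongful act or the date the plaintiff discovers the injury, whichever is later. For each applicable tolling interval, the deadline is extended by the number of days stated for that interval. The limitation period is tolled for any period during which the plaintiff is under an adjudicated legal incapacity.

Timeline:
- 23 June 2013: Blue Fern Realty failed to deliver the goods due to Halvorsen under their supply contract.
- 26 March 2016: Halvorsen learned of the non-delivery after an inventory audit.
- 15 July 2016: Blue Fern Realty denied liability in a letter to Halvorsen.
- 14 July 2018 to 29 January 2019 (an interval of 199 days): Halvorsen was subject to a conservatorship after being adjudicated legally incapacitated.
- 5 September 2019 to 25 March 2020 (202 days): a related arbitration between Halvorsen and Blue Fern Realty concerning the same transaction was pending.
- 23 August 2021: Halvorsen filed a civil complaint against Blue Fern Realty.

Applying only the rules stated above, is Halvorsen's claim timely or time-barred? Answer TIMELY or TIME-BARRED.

Taking the later of the act (23 June 2013) and discovery (26 March 2016), the claim accrued on 26 March 2016.
5 years from 26 March 2016 is 26 March 2021.
The period was tolled for 199 days by the plaintiff's legal incapacity (14 July 2018 to 29 January 2019), pushing the deadline to 11 October 2021.
No stated provision tolls the period for a pending arbitration, so the interval from 5 September 2019 to 25 March 2020 has no effect on the deadline.
None of the other events listed affects the running of the period under the stated rules.
The 23 August 2021 filing precedes the 11 October 2021 deadline; the claim is timely.

TIMELY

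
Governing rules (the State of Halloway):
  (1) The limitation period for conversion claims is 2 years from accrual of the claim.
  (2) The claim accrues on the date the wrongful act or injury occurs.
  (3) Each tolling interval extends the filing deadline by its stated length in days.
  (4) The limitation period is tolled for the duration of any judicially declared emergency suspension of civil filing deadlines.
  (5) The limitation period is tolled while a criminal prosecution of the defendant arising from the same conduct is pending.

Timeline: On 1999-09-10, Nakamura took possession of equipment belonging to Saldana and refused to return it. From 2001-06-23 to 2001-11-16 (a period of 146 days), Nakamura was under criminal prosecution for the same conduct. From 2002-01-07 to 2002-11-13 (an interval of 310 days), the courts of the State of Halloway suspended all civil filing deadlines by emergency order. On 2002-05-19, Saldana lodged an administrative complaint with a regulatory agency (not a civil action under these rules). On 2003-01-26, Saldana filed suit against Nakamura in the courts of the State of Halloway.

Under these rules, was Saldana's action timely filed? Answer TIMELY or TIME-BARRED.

The claim accrued on 1999-09-10, when the wrongful act occurred.
The untolled deadline — 2 years after 1999-09-10 — is 2001-09-10.
The period was tolled for 146 days by the pending criminal prosecution (2001-06-23 to 2001-11-16), pushing the deadline to 2002-02-03.
The period was tolled for 310 days by the emergency suspension of filing deadlines (2002-01-07 to 2002-11-13), pushing the deadline to 2002-12-10.
None of the other events listed affects the running of the period under the stated rules.
Saldana filed on 2003-01-26, after the 2002-12-10 deadline, so the action is time-barred.

TIME-BARRED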